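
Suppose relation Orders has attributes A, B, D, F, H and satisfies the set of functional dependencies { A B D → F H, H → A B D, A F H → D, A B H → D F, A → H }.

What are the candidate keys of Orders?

{A}⁺: A→H adds H; H→ABD adds B, D; ABH→DF adds F → {A, B, D, F, H}.
{H}⁺: H→ABD adds A, B, D; ABH→DF adds F → {A, B, D, F, H}.
Any other superkey contains one of these as a subset, so there are no further candidate keys.

{A}, {H}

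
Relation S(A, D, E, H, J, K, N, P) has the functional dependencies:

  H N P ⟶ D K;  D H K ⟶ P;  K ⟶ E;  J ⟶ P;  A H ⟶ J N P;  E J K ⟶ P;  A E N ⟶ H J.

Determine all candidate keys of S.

{A, H}⁺: AH→JNP adds J, N, P; HNP→DK adds D, K; K→E adds E → {A, D, E, H, J, K, N, P}.
{A, E, N}⁺: AEN→HJ adds H, J; J→P adds P; HNP→DK adds D, K → {A, D, E, H, J, K, N, P}.
{A, K, N}⁺: K→E adds E; AEN→HJ adds H, J; J→P adds P; HNP→DK adds D → {A, D, E, H, J, K, N, P}.
Any other superkey contains one of these as a subset, so there are no further candidate keys.

{A, H}, {A, E, N}, {A, K, N}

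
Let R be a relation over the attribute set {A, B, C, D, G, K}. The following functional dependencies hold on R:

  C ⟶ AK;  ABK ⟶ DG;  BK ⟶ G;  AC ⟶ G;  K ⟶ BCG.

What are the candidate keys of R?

{C}⁺: C→AK adds A, K; AC→G adds G; K→BCG adds B; ABK→DG adds D → {A, B, C, D, G, K}.
{K}⁺: K→BCG adds B, C, G; C→AK adds A; ABK→DG adds D → {A, B, C, D, G, K}.

{C}, {K}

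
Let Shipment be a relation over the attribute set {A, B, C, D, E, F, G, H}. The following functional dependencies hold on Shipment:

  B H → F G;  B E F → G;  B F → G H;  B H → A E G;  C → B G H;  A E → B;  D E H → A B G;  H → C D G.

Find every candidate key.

{C}; {H}; {B, F}; {A, E, F}

{C}⁺: C→BGH adds B, G, H; H→CDG adds D; BH→FG adds F; BH→AEG adds A, E → {A, B, C, D, E, F, G, H}.
{H}⁺: H→CDG adds C, D, G; C→BGH adds B; BH→FG adds F; BH→AEG adds A, E → {A, B, C, D, E, F, G, H}.
{B, F}⁺: BF→GH adds G, H; BH→AEG adds A, E; H→CDG adds C, D → {A, B, C, D, E, F, G, H}. Minimal: {F}⁺ = {F}; {B}⁺ = {B} — none reach the full schema.
{A, E, F}⁺: AE→B adds B; BEF→G adds G; BF→GH adds H; H→CDG adds C, D → {A, B, C, D, E, F, G, H}. Minimal: {E, F}⁺ = {E, F}; {A, F}⁺ = {A, F}; {A, E}⁺ = {A, B, E} — none reach the full schema.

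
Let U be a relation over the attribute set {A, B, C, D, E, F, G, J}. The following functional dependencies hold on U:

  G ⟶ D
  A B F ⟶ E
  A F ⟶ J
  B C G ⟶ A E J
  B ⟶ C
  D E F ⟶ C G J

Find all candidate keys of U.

(B, F, G); (A, B, D, F); (B, D, E, F)

Attributes B, F never appear on any right-hand side, so every candidate key must contain {B, F}.
{B, F}⁺ = {B, C, F}, which is not all of the schema, so we must add further attributes.
{B, F, G}⁺: G→D adds D; B→C adds C; BCG→AEJ adds A, E, J → {A, B, C, D, E, F, G, J}. Minimal: {F, G}⁺ = {D, F, G}; {B, G}⁺ = {A, B, C, D, E, G, J}; {B, F}⁺ = {B, C, F} — none reach the full schema.
{A, B, D, F}⁺: ABF→E adds E; AF→J adds J; B→C adds C; DEF→CGJ adds G → {A, B, C, D, E, F, G, J}. Minimal: {B, D, F}⁺ = {B, C, D, F}; {A, D, F}⁺ = {A, D, F, J}; {A, B, F}⁺ = {A, B, C, E, F, J}; … — none reach the full schema.
{B, D, E, F}⁺: B→C adds C; DEF→CGJ adds G, J; BCG→AEJ adds A → {A, B, C, D, E, F, G, J}. Minimal: {D, E, F}⁺ = {C, D, E, F, G, J}; {B, E, F}⁺ = {B, C, E, F}; {B, D, F}⁺ = {B, C, D, F}; … — none reach the full schema.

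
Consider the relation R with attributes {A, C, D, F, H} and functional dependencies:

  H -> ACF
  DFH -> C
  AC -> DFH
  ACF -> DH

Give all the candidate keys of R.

(H); (A, C)

{H}⁺: H→ACF adds A, C, F; AC→DFH adds D → {A, C, D, F, H}.
{A, C}⁺: AC→DFH adds D, F, H → {A, C, D, F, H}. Minimal: {C}⁺ = {C}; {A}⁺ = {A} — none reach the full schema.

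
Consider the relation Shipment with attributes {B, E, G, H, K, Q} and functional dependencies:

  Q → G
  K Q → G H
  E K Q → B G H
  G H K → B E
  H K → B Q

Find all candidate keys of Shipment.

{H, K}; {K, Q}

Attribute K never appears on the right-hand side of any dependency, so K must belong to every candidate key.
{K}⁺ = {K}, which is not all of the schema, so we must add further attributes.
{H, K}⁺: HK→BQ adds B, Q; Q→G adds G; GHK→BE adds E → {B, E, G, H, K, Q}. Minimal: {K}⁺ = {K}; {H}⁺ = {H} — none reach the full schema.
{K, Q}⁺: Q→G adds G; KQ→GH adds H; GHK→BE adds B, E → {B, E, G, H, K, Q}. Minimal: {Q}⁺ = {G, Q}; {K}⁺ = {K} — none reach the full schema.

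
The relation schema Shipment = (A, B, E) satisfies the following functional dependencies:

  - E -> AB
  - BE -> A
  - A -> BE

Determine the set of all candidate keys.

(A), (E)

{A}⁺: A→BE adds B, E → {A, B, E}.
{E}⁺: E→AB adds A, B → {A, B, E}.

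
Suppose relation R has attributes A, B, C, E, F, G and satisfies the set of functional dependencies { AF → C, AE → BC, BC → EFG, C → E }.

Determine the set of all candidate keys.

(A, C), (A, E), (A, F)

Attribute A never appears on the right-hand side of any dependency, so A must belong to every candidate key.
{A}⁺ = {A}, which is not all of the schema, so we must add further attributes.
{A, C}⁺: C→E adds E; AE→BC adds B; BC→EFG adds F, G → {A, B, C, E, F, G}. Minimal: {C}⁺ = {C, E}; {A}⁺ = {A} — none reach the full schema.
{A, E}⁺: AE→BC adds B, C; BC→EFG adds F, G → {A, B, C, E, F, G}. Minimal: {E}⁺ = {E}; {A}⁺ = {A} — none reach the full schema.
{A, F}⁺: AF→C adds C; C→E adds E; AE→BC adds B; BC→EFG adds G → {A, B, C, E, F, G}. Minimal: {F}⁺ = {F}; {A}⁺ = {A} — none reach the full schema.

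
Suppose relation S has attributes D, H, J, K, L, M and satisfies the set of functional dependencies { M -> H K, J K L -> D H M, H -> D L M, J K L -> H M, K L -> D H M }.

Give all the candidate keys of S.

Attribute J never appears on the right-hand side of any dependency, so J must belong to every candidate key.
{J}⁺ = {J}, which is not all of the schema, so we must add further attributes.
{H, J}⁺: H→DLM adds D, L, M; M→HK adds K → {D, H, J, K, L, M}.
{J, M}⁺: M→HK adds H, K; H→DLM adds D, L → {D, H, J, K, L, M}.
{J, K, L}⁺: JKL→DHM adds D, H, M → {D, H, J, K, L, M}.
Any other superkey contains one of these as a subset, so there are no further candidate keys.

(H, J); (J, M); (J, K, L)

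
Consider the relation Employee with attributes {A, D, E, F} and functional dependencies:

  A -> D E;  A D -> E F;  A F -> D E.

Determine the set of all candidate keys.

Attribute A never appears on the right-hand side of any dependency, so A must belong to every candidate key.
{A}⁺ = {A, D, E, F}, which is all of the schema, so {A} is the only candidate key.

{A}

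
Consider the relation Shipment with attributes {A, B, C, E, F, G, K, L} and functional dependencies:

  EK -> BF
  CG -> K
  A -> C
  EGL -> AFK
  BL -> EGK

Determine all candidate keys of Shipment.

Attribute L never appears on the right-hand side of any dependency, so L must belong to every candidate key.
{L}⁺ = {L}, which is not all of the schema, so we must add further attributes.
{B, L}⁺: BL→EGK adds E, G, K; EK→BF adds F; EGL→AFK adds A; A→C adds C → {A, B, C, E, F, G, K, L}. Minimal: {L}⁺ = {L}; {B}⁺ = {B} — none reach the full schema.
{E, G, L}⁺: EGL→AFK adds A, F, K; EK→BF adds B; A→C adds C → {A, B, C, E, F, G, K, L}. Minimal: {G, L}⁺ = {G, L}; {E, L}⁺ = {E, L}; {E, G}⁺ = {E, G} — none reach the full schema.
{E, K, L}⁺: EK→BF adds B, F; BL→EGK adds G; EGL→AFK adds A; A→C adds C → {A, B, C, E, F, G, K, L}. Minimal: {K, L}⁺ = {K, L}; {E, L}⁺ = {E, L}; {E, K}⁺ = {B, E, F, K} — none reach the full schema.
Any other superkey contains one of these as a subset, so there are no further candidate keys.

(B, L); (E, G, L); (E, K, L)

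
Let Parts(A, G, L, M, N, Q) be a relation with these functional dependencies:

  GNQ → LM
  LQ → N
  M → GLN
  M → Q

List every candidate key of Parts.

AM; AGLQ; AGNQ

Attribute A never appears on the right-hand side of any dependency, so A must belong to every candidate key.
{A}⁺ = {A}, which is not all of the schema, so we must add further attributes.
{A, M}⁺: M→GLN adds G, L, N; M→Q adds Q → {A, G, L, M, N, Q}. Minimal: {M}⁺ = {G, L, M, N, Q}; {A}⁺ = {A} — none reach the full schema.
{A, G, L, Q}⁺: LQ→N adds N; GNQ→LM adds M → {A, G, L, M, N, Q}. Minimal: {G, L, Q}⁺ = {G, L, M, N, Q}; {A, L, Q}⁺ = {A, L, N, Q}; {A, G, Q}⁺ = {A, G, Q}; … — none reach the full schema.
{A, G, N, Q}⁺: GNQ→LM adds L, M → {A, G, L, M, N, Q}. Minimal: {G, N, Q}⁺ = {G, L, M, N, Q}; {A, N, Q}⁺ = {A, N, Q}; {A, G, Q}⁺ = {A, G, Q}; … — none reach the full schema.
Any other superkey contains one of these as a subset, so there are no further candidate keys.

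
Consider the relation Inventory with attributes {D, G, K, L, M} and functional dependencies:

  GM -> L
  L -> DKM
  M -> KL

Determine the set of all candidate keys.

{G, L}, {G, M}

{G, L}⁺: L→DKM adds D, K, M → {D, G, K, L, M}.
{G, M}⁺: GM→L adds L; L→DKM adds D, K → {D, G, K, L, M}.
Any other superkey contains one of these as a subset, so there are no further candidate keys.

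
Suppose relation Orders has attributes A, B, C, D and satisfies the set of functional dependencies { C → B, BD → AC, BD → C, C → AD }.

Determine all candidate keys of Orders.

C, BD

{C}⁺: C→B adds B; C→AD adds A, D → {A, B, C, D}.
{B, D}⁺: BD→AC adds A, C → {A, B, C, D}.
Any other superkey contains one of these as a subset, so there are no further candidate keys.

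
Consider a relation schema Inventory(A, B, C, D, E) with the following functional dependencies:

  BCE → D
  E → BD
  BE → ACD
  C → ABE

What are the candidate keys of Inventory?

(C), (E)

{C}⁺: C→ABE adds A, B, E; BCE→D adds D → {A, B, C, D, E}.
{E}⁺: E→BD adds B, D; BE→ACD adds A, C → {A, B, C, D, E}.
Any other superkey contains one of these as a subset, so there are no further candidate keys.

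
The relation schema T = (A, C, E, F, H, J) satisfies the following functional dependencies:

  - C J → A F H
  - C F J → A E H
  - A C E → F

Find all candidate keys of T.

{C, J}

Attributes C, J never appear on any right-hand side, so every candidate key must contain {C, J}.
{C, J}⁺ = {A, C, E, F, H, J}, which is all of the schema, so {C, J} is the only candidate key.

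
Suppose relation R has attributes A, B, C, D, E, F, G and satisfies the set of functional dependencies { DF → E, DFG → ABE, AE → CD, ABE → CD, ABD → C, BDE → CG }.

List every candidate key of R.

(B, D, F), (D, F, G), (A, B, E, F), (A, E, F, G)

Attribute F never appears on the right-hand side of any dependency, so F must belong to every candidate key.
{F}⁺ = {F}, which is not all of the schema, so we must add further attributes.
{B, D, F}⁺: DF→E adds E; BDE→CG adds C, G; DFG→ABE adds A → {A, B, C, D, E, F, G}. Minimal: {D, F}⁺ = {D, E, F}; {B, F}⁺ = {B, F}; {B, D}⁺ = {B, D} — none reach the full schema.
{D, F, G}⁺: DF→E adds E; DFG→ABE adds A, B; AE→CD adds C → {A, B, C, D, E, F, G}. Minimal: {F, G}⁺ = {F, G}; {D, G}⁺ = {D, G}; {D, F}⁺ = {D, E, F} — none reach the full schema.
{A, B, E, F}⁺: AE→CD adds C, D; BDE→CG adds G → {A, B, C, D, E, F, G}. Minimal: {B, E, F}⁺ = {B, E, F}; {A, E, F}⁺ = {A, C, D, E, F}; {A, B, F}⁺ = {A, B, F}; … — none reach the full schema.
{A, E, F, G}⁺: AE→CD adds C, D; DFG→ABE adds B → {A, B, C, D, E, F, G}. Minimal: {E, F, G}⁺ = {E, F, G}; {A, F, G}⁺ = {A, F, G}; {A, E, G}⁺ = {A, C, D, E, G}; … — none reach the full schema.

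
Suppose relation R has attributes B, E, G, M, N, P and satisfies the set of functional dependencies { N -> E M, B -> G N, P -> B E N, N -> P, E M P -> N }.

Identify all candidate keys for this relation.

{B}, {N}, {P}

{B}⁺: B→GN adds G, N; N→P adds P; N→EM adds E, M → {B, E, G, M, N, P}.
{N}⁺: N→EM adds E, M; N→P adds P; P→BEN adds B; B→GN adds G → {B, E, G, M, N, P}.
{P}⁺: P→BEN adds B, E, N; N→EM adds M; B→GN adds G → {B, E, G, M, N, P}.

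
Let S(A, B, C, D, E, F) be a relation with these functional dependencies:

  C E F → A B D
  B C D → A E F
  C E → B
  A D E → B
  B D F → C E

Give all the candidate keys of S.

BCD, BDF, CDE, CEF, ADEF

{B, C, D}⁺: BCD→AEF adds A, E, F → {A, B, C, D, E, F}.
{B, D, F}⁺: BDF→CE adds C, E; CEF→ABD adds A → {A, B, C, D, E, F}.
{C, D, E}⁺: CE→B adds B; BCD→AEF adds A, F → {A, B, C, D, E, F}.
{C, E, F}⁺: CEF→ABD adds A, B, D → {A, B, C, D, E, F}.
{A, D, E, F}⁺: ADE→B adds B; BDF→CE adds C → {A, B, C, D, E, F}.
Any other superkey contains one of these as a subset, so there are no further candidate keys.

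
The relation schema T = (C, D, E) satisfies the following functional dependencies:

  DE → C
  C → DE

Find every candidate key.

{C}⁺: C→DE adds D, E → {C, D, E}.
{D, E}⁺: DE→C adds C → {C, D, E}. Minimal: {E}⁺ = {E}; {D}⁺ = {D} — none reach the full schema.

C, DE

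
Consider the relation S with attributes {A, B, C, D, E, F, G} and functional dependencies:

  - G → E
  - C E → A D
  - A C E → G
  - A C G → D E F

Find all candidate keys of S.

BCE, BCG

Attributes B, C never appear on any right-hand side, so every candidate key must contain {B, C}.
{B, C}⁺ = {B, C}, which is not all of the schema, so we must add further attributes.
{B, C, E}⁺: CE→AD adds A, D; ACE→G adds G; ACG→DEF adds F → {A, B, C, D, E, F, G}. Minimal: {C, E}⁺ = {A, C, D, E, F, G}; {B, E}⁺ = {B, E}; {B, C}⁺ = {B, C} — none reach the full schema.
{B, C, G}⁺: G→E adds E; CE→AD adds A, D; ACG→DEF adds F → {A, B, C, D, E, F, G}. Minimal: {C, G}⁺ = {A, C, D, E, F, G}; {B, G}⁺ = {B, E, G}; {B, C}⁺ = {B, C} — none reach the full schema.
Any other superkey contains one of these as a subset, so there are no further candidate keys.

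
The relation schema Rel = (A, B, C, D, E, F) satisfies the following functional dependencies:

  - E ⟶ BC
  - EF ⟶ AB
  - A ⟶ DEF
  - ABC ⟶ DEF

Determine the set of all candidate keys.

A; EF

{A}⁺: A→DEF adds D, E, F; E→BC adds B, C → {A, B, C, D, E, F}.
{E, F}⁺: E→BC adds B, C; EF→AB adds A; A→DEF adds D → {A, B, C, D, E, F}.
Any other superkey contains one of these as a subset, so there are no further candidate keys.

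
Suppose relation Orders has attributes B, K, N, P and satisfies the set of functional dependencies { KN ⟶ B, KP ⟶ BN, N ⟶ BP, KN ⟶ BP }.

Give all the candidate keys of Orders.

{K, N}, {K, P}

Attribute K never appears on the right-hand side of any dependency, so K must belong to every candidate key.
{K}⁺ = {K}, which is not all of the schema, so we must add further attributes.
{K, N}⁺: KN→B adds B; N→BP adds P → {B, K, N, P}. Minimal: {N}⁺ = {B, N, P}; {K}⁺ = {K} — none reach the full schema.
{K, P}⁺: KP→BN adds B, N → {B, K, N, P}. Minimal: {P}⁺ = {P}; {K}⁺ = {K} — none reach the full schema.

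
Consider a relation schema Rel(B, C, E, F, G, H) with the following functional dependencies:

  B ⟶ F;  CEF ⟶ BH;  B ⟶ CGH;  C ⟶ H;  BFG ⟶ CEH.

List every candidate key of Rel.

{B}⁺: B→F adds F; B→CGH adds C, G, H; BFG→CEH adds E → {B, C, E, F, G, H}.
{C, E, F}⁺: CEF→BH adds B, H; B→CGH adds G → {B, C, E, F, G, H}. Minimal: {E, F}⁺ = {E, F}; {C, F}⁺ = {C, F, H}; {C, E}⁺ = {C, E, H} — none reach the full schema.

{B}, {C, E, F}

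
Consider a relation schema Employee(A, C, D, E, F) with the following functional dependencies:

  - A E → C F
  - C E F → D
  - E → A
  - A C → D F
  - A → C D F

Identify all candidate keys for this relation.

Attribute E never appears on the right-hand side of any dependency, so E must belong to every candidate key.
{E}⁺ = {A, C, D, E, F}, which is all of the schema, so {E} is the only candidate key.

E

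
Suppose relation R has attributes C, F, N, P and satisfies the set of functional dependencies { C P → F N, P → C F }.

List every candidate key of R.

Attribute P never appears on the right-hand side of any dependency, so P must belong to every candidate key.
{P}⁺ = {C, F, N, P}, which is all of the schema, so {P} is the only candidate key.

(P)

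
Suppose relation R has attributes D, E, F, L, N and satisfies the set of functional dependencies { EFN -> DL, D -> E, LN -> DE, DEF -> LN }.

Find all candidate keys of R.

Attribute F never appears on the right-hand side of any dependency, so F must belong to every candidate key.
{F}⁺ = {F}, which is not all of the schema, so we must add further attributes.
{D, F}⁺: D→E adds E; DEF→LN adds L, N → {D, E, F, L, N}. Minimal: {F}⁺ = {F}; {D}⁺ = {D, E} — none reach the full schema.
{E, F, N}⁺: EFN→DL adds D, L → {D, E, F, L, N}. Minimal: {F, N}⁺ = {F, N}; {E, N}⁺ = {E, N}; {E, F}⁺ = {E, F} — none reach the full schema.
{F, L, N}⁺: LN→DE adds D, E → {D, E, F, L, N}. Minimal: {L, N}⁺ = {D, E, L, N}; {F, N}⁺ = {F, N}; {F, L}⁺ = {F, L} — none reach the full schema.

DF; EFN; FLN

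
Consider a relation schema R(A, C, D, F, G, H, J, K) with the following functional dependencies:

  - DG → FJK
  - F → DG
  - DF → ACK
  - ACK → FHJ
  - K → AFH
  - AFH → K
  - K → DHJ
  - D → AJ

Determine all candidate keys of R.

{F}⁺: F→DG adds D, G; DF→ACK adds A, C, K; ACK→FHJ adds H, J → {A, C, D, F, G, H, J, K}.
{K}⁺: K→AFH adds A, F, H; K→DHJ adds D, J; F→DG adds G; DF→ACK adds C → {A, C, D, F, G, H, J, K}.
{D, G}⁺: DG→FJK adds F, J, K; DF→ACK adds A, C; ACK→FHJ adds H → {A, C, D, F, G, H, J, K}.
Any other superkey contains one of these as a subset, so there are no further candidate keys.

(F); (K); (D, G)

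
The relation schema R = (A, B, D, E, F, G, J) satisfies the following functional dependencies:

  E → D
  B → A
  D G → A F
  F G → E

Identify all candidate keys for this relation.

{B, D, G, J}, {B, E, G, J}, {B, F, G, J}

Attributes B, G, J never appear on any right-hand side, so every candidate key must contain {B, G, J}.
{B, G, J}⁺ = {A, B, G, J}, which is not all of the schema, so we must add further attributes.
{B, D, G, J}⁺: B→A adds A; DG→AF adds F; FG→E adds E → {A, B, D, E, F, G, J}. Minimal: {D, G, J}⁺ = {A, D, E, F, G, J}; {B, G, J}⁺ = {A, B, G, J}; {B, D, J}⁺ = {A, B, D, J}; … — none reach the full schema.
{B, E, G, J}⁺: E→D adds D; B→A adds A; DG→AF adds F → {A, B, D, E, F, G, J}. Minimal: {E, G, J}⁺ = {A, D, E, F, G, J}; {B, G, J}⁺ = {A, B, G, J}; {B, E, J}⁺ = {A, B, D, E, J}; … — none reach the full schema.
{B, F, G, J}⁺: B→A adds A; FG→E adds E; E→D adds D → {A, B, D, E, F, G, J}. Minimal: {F, G, J}⁺ = {A, D, E, F, G, J}; {B, G, J}⁺ = {A, B, G, J}; {B, F, J}⁺ = {A, B, F, J}; … — none reach the full schema.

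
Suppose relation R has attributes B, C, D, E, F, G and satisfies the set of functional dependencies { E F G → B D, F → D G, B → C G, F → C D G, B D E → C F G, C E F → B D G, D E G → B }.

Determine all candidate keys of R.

{E, F}; {B, D, E}; {D, E, G}

{E, F}⁺: F→DG adds D, G; F→CDG adds C; CEF→BDG adds B → {B, C, D, E, F, G}. Minimal: {F}⁺ = {C, D, F, G}; {E}⁺ = {E} — none reach the full schema.
{B, D, E}⁺: B→CG adds C, G; BDE→CFG adds F → {B, C, D, E, F, G}. Minimal: {D, E}⁺ = {D, E}; {B, E}⁺ = {B, C, E, G}; {B, D}⁺ = {B, C, D, G} — none reach the full schema.
{D, E, G}⁺: DEG→B adds B; B→CG adds C; BDE→CFG adds F → {B, C, D, E, F, G}. Minimal: {E, G}⁺ = {E, G}; {D, G}⁺ = {D, G}; {D, E}⁺ = {D, E} — none reach the full schema.
Any other superkey contains one of these as a subset, so there are no further candidate keys.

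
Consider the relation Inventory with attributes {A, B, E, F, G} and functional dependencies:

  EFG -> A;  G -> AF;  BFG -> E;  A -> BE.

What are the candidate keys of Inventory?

{G}

Attribute G never appears on the right-hand side of any dependency, so G must belong to every candidate key.
{G}⁺ = {A, B, E, F, G}, which is all of the schema, so {G} is the only candidate key.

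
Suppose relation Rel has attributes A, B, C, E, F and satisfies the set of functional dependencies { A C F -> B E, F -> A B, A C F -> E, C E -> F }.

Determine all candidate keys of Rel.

Attribute C never appears on the right-hand side of any dependency, so C must belong to every candidate key.
{C}⁺ = {C}, which is not all of the schema, so we must add further attributes.
{C, E}⁺: CE→F adds F; F→AB adds A, B → {A, B, C, E, F}. Minimal: {E}⁺ = {E}; {C}⁺ = {C} — none reach the full schema.
{C, F}⁺: F→AB adds A, B; ACF→E adds E → {A, B, C, E, F}. Minimal: {F}⁺ = {A, B, F}; {C}⁺ = {C} — none reach the full schema.
Any other superkey contains one of these as a subset, so there are no further candidate keys.

(C, E), (C, F)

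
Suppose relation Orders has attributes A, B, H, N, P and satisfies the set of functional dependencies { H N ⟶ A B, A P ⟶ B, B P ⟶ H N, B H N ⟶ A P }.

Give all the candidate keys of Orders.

{A, P}⁺: AP→B adds B; BP→HN adds H, N → {A, B, H, N, P}. Minimal: {P}⁺ = {P}; {A}⁺ = {A} — none reach the full schema.
{B, P}⁺: BP→HN adds H, N; BHN→AP adds A → {A, B, H, N, P}. Minimal: {P}⁺ = {P}; {B}⁺ = {B} — none reach the full schema.
{H, N}⁺: HN→AB adds A, B; BHN→AP adds P → {A, B, H, N, P}. Minimal: {N}⁺ = {N}; {H}⁺ = {H} — none reach the full schema.
Any other superkey contains one of these as a subset, so there are no further candidate keys.

AP; BP; HN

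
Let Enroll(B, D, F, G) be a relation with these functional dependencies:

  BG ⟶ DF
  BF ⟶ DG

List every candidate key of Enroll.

Attribute B never appears on the right-hand side of any dependency, so B must belong to every candidate key.
{B}⁺ = {B}, which is not all of the schema, so we must add further attributes.
{B, F}⁺: BF→DG adds D, G → {B, D, F, G}.
{B, G}⁺: BG→DF adds D, F → {B, D, F, G}.

{B, F}, {B, G}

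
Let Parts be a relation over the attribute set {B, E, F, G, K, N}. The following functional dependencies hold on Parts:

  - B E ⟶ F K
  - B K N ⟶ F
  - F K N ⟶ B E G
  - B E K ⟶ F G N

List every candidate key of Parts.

{B, E}, {B, K, N}, {F, K, N}

{B, E}⁺: BE→FK adds F, K; BEK→FGN adds G, N → {B, E, F, G, K, N}. Minimal: {E}⁺ = {E}; {B}⁺ = {B} — none reach the full schema.
{B, K, N}⁺: BKN→F adds F; FKN→BEG adds E, G → {B, E, F, G, K, N}. Minimal: {K, N}⁺ = {K, N}; {B, N}⁺ = {B, N}; {B, K}⁺ = {B, K} — none reach the full schema.
{F, K, N}⁺: FKN→BEG adds B, E, G → {B, E, F, G, K, N}. Minimal: {K, N}⁺ = {K, N}; {F, N}⁺ = {F, N}; {F, K}⁺ = {F, K} — none reach the full schema.
Any other superkey contains one of these as a subset, so there are no further candidate keys.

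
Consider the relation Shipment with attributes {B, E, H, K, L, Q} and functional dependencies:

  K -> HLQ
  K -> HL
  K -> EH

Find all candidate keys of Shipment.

Attributes B, K never appear on any right-hand side, so every candidate key must contain {B, K}.
{B, K}⁺ = {B, E, H, K, L, Q}, which is all of the schema, so {B, K} is the only candidate key.

(B, K)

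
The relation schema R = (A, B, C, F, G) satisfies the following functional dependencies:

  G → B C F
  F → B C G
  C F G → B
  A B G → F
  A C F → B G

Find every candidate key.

Attribute A never appears on the right-hand side of any dependency, so A must belong to every candidate key.
{A}⁺ = {A}, which is not all of the schema, so we must add further attributes.
{A, F}⁺: F→BCG adds B, C, G → {A, B, C, F, G}. Minimal: {F}⁺ = {B, C, F, G}; {A}⁺ = {A} — none reach the full schema.
{A, G}⁺: G→BCF adds B, C, F → {A, B, C, F, G}. Minimal: {G}⁺ = {B, C, F, G}; {A}⁺ = {A} — none reach the full schema.
Any other superkey contains one of these as a subset, so there are no further candidate keys.

AF; AG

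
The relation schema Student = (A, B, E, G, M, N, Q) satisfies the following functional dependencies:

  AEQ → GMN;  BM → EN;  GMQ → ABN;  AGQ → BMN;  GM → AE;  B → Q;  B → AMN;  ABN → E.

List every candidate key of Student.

{B}⁺: B→Q adds Q; B→AMN adds A, M, N; ABN→E adds E; AEQ→GMN adds G → {A, B, E, G, M, N, Q}.
{A, E, Q}⁺: AEQ→GMN adds G, M, N; GMQ→ABN adds B → {A, B, E, G, M, N, Q}. Minimal: {E, Q}⁺ = {E, Q}; {A, Q}⁺ = {A, Q}; {A, E}⁺ = {A, E} — none reach the full schema.
{A, G, Q}⁺: AGQ→BMN adds B, M, N; GM→AE adds E → {A, B, E, G, M, N, Q}. Minimal: {G, Q}⁺ = {G, Q}; {A, Q}⁺ = {A, Q}; {A, G}⁺ = {A, G} — none reach the full schema.
{G, M, Q}⁺: GMQ→ABN adds A, B, N; GM→AE adds E → {A, B, E, G, M, N, Q}. Minimal: {M, Q}⁺ = {M, Q}; {G, Q}⁺ = {G, Q}; {G, M}⁺ = {A, E, G, M} — none reach the full schema.

B, AEQ, AGQ, GMQ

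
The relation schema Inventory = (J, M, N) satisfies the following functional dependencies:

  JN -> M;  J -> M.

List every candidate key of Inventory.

{J, N}

Attributes J, N never appear on any right-hand side, so every candidate key must contain {J, N}.
{J, N}⁺ = {J, M, N}, which is all of the schema, so {J, N} is the only candidate key.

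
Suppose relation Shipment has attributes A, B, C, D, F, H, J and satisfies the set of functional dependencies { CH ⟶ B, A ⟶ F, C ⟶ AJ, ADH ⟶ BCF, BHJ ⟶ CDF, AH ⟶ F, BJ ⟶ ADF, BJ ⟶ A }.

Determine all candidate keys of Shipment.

{C, H}, {A, D, H}, {B, H, J}

Attribute H never appears on the right-hand side of any dependency, so H must belong to every candidate key.
{H}⁺ = {H}, which is not all of the schema, so we must add further attributes.
{C, H}⁺: CH→B adds B; C→AJ adds A, J; BHJ→CDF adds D, F → {A, B, C, D, F, H, J}. Minimal: {H}⁺ = {H}; {C}⁺ = {A, C, F, J} — none reach the full schema.
{A, D, H}⁺: A→F adds F; ADH→BCF adds B, C; C→AJ adds J → {A, B, C, D, F, H, J}. Minimal: {D, H}⁺ = {D, H}; {A, H}⁺ = {A, F, H}; {A, D}⁺ = {A, D, F} — none reach the full schema.
{B, H, J}⁺: BHJ→CDF adds C, D, F; BJ→ADF adds A → {A, B, C, D, F, H, J}. Minimal: {H, J}⁺ = {H, J}; {B, J}⁺ = {A, B, D, F, J}; {B, H}⁺ = {B, H} — none reach the full schema.
Any other superkey contains one of these as a subset, so there are no further candidate keys.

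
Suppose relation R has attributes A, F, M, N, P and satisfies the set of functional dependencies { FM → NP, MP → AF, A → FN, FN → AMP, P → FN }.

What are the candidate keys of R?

(A), (P), (F, M), (F, N)

{A}⁺: A→FN adds F, N; FN→AMP adds M, P → {A, F, M, N, P}.
{P}⁺: P→FN adds F, N; FN→AMP adds A, M → {A, F, M, N, P}.
{F, M}⁺: FM→NP adds N, P; MP→AF adds A → {A, F, M, N, P}. Minimal: {M}⁺ = {M}; {F}⁺ = {F} — none reach the full schema.
{F, N}⁺: FN→AMP adds A, M, P → {A, F, M, N, P}. Minimal: {N}⁺ = {N}; {F}⁺ = {F} — none reach the full schema.
Any other superkey contains one of these as a subset, so there are no further candidate keys.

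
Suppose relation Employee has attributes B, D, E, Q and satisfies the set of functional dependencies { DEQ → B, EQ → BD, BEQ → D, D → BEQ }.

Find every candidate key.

{D}⁺: D→BEQ adds B, E, Q → {B, D, E, Q}.
{E, Q}⁺: EQ→BD adds B, D → {B, D, E, Q}.
Any other superkey contains one of these as a subset, so there are no further candidate keys.

{D}, {E, Q}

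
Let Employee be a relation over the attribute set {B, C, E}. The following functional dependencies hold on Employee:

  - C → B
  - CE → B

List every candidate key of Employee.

Attributes C, E never appear on any right-hand side, so every candidate key must contain {C, E}.
{C, E}⁺ = {B, C, E}, which is all of the schema, so {C, E} is the only candidate key.

{C, E}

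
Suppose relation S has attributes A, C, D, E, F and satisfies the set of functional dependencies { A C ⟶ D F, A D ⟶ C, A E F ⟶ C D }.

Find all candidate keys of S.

Attributes A, E never appear on any right-hand side, so every candidate key must contain {A, E}.
{A, E}⁺ = {A, E}, which is not all of the schema, so we must add further attributes.
{A, C, E}⁺: AC→DF adds D, F → {A, C, D, E, F}. Minimal: {C, E}⁺ = {C, E}; {A, E}⁺ = {A, E}; {A, C}⁺ = {A, C, D, F} — none reach the full schema.
{A, D, E}⁺: AD→C adds C; AC→DF adds F → {A, C, D, E, F}. Minimal: {D, E}⁺ = {D, E}; {A, E}⁺ = {A, E}; {A, D}⁺ = {A, C, D, F} — none reach the full schema.
{A, E, F}⁺: AEF→CD adds C, D → {A, C, D, E, F}. Minimal: {E, F}⁺ = {E, F}; {A, F}⁺ = {A, F}; {A, E}⁺ = {A, E} — none reach the full schema.

ACE, ADE, AEF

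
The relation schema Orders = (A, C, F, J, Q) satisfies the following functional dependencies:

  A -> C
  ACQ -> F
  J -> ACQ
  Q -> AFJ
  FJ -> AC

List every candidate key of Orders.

{J}⁺: J→ACQ adds A, C, Q; Q→AFJ adds F → {A, C, F, J, Q}.
{Q}⁺: Q→AFJ adds A, F, J; FJ→AC adds C → {A, C, F, J, Q}.

J, Q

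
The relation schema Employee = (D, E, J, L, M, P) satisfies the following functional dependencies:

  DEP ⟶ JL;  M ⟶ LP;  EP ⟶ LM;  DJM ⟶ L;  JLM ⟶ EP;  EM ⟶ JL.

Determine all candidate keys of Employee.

{D, E, M}; {D, E, P}; {D, J, M}

{D, E, M}⁺: M→LP adds L, P; EM→JL adds J → {D, E, J, L, M, P}. Minimal: {E, M}⁺ = {E, J, L, M, P}; {D, M}⁺ = {D, L, M, P}; {D, E}⁺ = {D, E} — none reach the full schema.
{D, E, P}⁺: DEP→JL adds J, L; EP→LM adds M → {D, E, J, L, M, P}. Minimal: {E, P}⁺ = {E, J, L, M, P}; {D, P}⁺ = {D, P}; {D, E}⁺ = {D, E} — none reach the full schema.
{D, J, M}⁺: M→LP adds L, P; JLM→EP adds E → {D, E, J, L, M, P}. Minimal: {J, M}⁺ = {E, J, L, M, P}; {D, M}⁺ = {D, L, M, P}; {D, J}⁺ = {D, J} — none reach the full schema.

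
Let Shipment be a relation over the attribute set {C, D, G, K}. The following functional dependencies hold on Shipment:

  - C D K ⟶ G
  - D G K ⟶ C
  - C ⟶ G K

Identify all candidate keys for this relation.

{C, D}⁺: C→GK adds G, K → {C, D, G, K}. Minimal: {D}⁺ = {D}; {C}⁺ = {C, G, K} — none reach the full schema.
{D, G, K}⁺: DGK→C adds C → {C, D, G, K}. Minimal: {G, K}⁺ = {G, K}; {D, K}⁺ = {D, K}; {D, G}⁺ = {D, G} — none reach the full schema.

{C, D}, {D, G, K}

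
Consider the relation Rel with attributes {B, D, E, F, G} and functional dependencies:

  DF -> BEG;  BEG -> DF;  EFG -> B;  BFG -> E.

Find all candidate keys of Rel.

{D, F}⁺: DF→BEG adds B, E, G → {B, D, E, F, G}. Minimal: {F}⁺ = {F}; {D}⁺ = {D} — none reach the full schema.
{B, E, G}⁺: BEG→DF adds D, F → {B, D, E, F, G}. Minimal: {E, G}⁺ = {E, G}; {B, G}⁺ = {B, G}; {B, E}⁺ = {B, E} — none reach the full schema.
{B, F, G}⁺: BFG→E adds E; BEG→DF adds D → {B, D, E, F, G}. Minimal: {F, G}⁺ = {F, G}; {B, G}⁺ = {B, G}; {B, F}⁺ = {B, F} — none reach the full schema.
{E, F, G}⁺: EFG→B adds B; BEG→DF adds D → {B, D, E, F, G}. Minimal: {F, G}⁺ = {F, G}; {E, G}⁺ = {E, G}; {E, F}⁺ = {E, F} — none reach the full schema.
Any other superkey contains one of these as a subset, so there are no further candidate keys.

(D, F), (B, E, G), (B, F, G), (E, F, G)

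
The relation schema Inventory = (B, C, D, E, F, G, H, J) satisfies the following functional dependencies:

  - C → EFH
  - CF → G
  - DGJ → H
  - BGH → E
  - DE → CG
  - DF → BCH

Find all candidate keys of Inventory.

CDJ, DEJ, DFJ, BDGJ

Attributes D, J never appear on any right-hand side, so every candidate key must contain {D, J}.
{D, J}⁺ = {D, J}, which is not all of the schema, so we must add further attributes.
{C, D, J}⁺: C→EFH adds E, F, H; CF→G adds G; DF→BCH adds B → {B, C, D, E, F, G, H, J}. Minimal: {D, J}⁺ = {D, J}; {C, J}⁺ = {C, E, F, G, H, J}; {C, D}⁺ = {B, C, D, E, F, G, H} — none reach the full schema.
{D, E, J}⁺: DE→CG adds C, G; C→EFH adds F, H; DF→BCH adds B → {B, C, D, E, F, G, H, J}. Minimal: {E, J}⁺ = {E, J}; {D, J}⁺ = {D, J}; {D, E}⁺ = {B, C, D, E, F, G, H} — none reach the full schema.
{D, F, J}⁺: DF→BCH adds B, C, H; C→EFH adds E; CF→G adds G → {B, C, D, E, F, G, H, J}. Minimal: {F, J}⁺ = {F, J}; {D, J}⁺ = {D, J}; {D, F}⁺ = {B, C, D, E, F, G, H} — none reach the full schema.
{B, D, G, J}⁺: DGJ→H adds H; BGH→E adds E; DE→CG adds C; C→EFH adds F → {B, C, D, E, F, G, H, J}. Minimal: {D, G, J}⁺ = {D, G, H, J}; {B, G, J}⁺ = {B, G, J}; {B, D, J}⁺ = {B, D, J}; … — none reach the full schema.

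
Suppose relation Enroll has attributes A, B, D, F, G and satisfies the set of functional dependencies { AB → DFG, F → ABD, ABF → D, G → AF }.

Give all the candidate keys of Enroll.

{F}⁺: F→ABD adds A, B, D; AB→DFG adds G → {A, B, D, F, G}.
{G}⁺: G→AF adds A, F; F→ABD adds B, D → {A, B, D, F, G}.
{A, B}⁺: AB→DFG adds D, F, G → {A, B, D, F, G}.
Any other superkey contains one of these as a subset, so there are no further candidate keys.

{F}, {G}, {A, B}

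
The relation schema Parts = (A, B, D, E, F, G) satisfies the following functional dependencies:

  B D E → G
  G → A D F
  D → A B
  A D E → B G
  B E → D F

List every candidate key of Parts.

Attribute E never appears on the right-hand side of any dependency, so E must belong to every candidate key.
{E}⁺ = {E}, which is not all of the schema, so we must add further attributes.
{B, E}⁺: BE→DF adds D, F; BDE→G adds G; G→ADF adds A → {A, B, D, E, F, G}. Minimal: {E}⁺ = {E}; {B}⁺ = {B} — none reach the full schema.
{D, E}⁺: D→AB adds A, B; ADE→BG adds G; BE→DF adds F → {A, B, D, E, F, G}. Minimal: {E}⁺ = {E}; {D}⁺ = {A, B, D} — none reach the full schema.
{E, G}⁺: G→ADF adds A, D, F; D→AB adds B → {A, B, D, E, F, G}. Minimal: {G}⁺ = {A, B, D, F, G}; {E}⁺ = {E} — none reach the full schema.
Any other superkey contains one of these as a subset, so there are no further candidate keys.

BE; DE; EG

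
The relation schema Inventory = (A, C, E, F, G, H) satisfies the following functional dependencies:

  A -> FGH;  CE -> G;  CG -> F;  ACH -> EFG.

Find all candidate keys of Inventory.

Attributes A, C never appear on any right-hand side, so every candidate key must contain {A, C}.
{A, C}⁺ = {A, C, E, F, G, H}, which is all of the schema, so {A, C} is the only candidate key.

AC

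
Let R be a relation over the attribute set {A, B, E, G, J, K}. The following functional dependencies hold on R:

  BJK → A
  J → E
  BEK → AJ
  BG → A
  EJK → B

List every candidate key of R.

{G, J, K}, {B, E, G, K}

Attributes G, K never appear on any right-hand side, so every candidate key must contain {G, K}.
{G, K}⁺ = {G, K}, which is not all of the schema, so we must add further attributes.
{G, J, K}⁺: J→E adds E; EJK→B adds B; BJK→A adds A → {A, B, E, G, J, K}. Minimal: {J, K}⁺ = {A, B, E, J, K}; {G, K}⁺ = {G, K}; {G, J}⁺ = {E, G, J} — none reach the full schema.
{B, E, G, K}⁺: BEK→AJ adds A, J → {A, B, E, G, J, K}. Minimal: {E, G, K}⁺ = {E, G, K}; {B, G, K}⁺ = {A, B, G, K}; {B, E, K}⁺ = {A, B, E, J, K}; … — none reach the full schema.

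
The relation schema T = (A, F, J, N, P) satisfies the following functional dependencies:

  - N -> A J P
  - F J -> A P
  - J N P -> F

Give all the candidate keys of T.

Attribute N never appears on the right-hand side of any dependency, so N must belong to every candidate key.
{N}⁺ = {A, F, J, N, P}, which is all of the schema, so {N} is the only candidate key.

N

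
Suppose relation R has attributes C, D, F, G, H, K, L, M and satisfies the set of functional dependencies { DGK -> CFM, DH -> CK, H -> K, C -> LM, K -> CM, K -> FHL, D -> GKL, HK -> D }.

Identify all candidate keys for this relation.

{D}⁺: D→GKL adds G, K, L; DGK→CFM adds C, F, M; K→FHL adds H → {C, D, F, G, H, K, L, M}.
{H}⁺: H→K adds K; K→CM adds C, M; K→FHL adds F, L; HK→D adds D; D→GKL adds G → {C, D, F, G, H, K, L, M}.
{K}⁺: K→CM adds C, M; K→FHL adds F, H, L; HK→D adds D; D→GKL adds G → {C, D, F, G, H, K, L, M}.
Any other superkey contains one of these as a subset, so there are no further candidate keys.

{D}, {H}, {K}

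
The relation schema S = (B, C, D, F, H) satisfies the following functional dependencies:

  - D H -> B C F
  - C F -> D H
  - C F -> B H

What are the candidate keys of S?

{C, F}⁺: CF→DH adds D, H; CF→BH adds B → {B, C, D, F, H}. Minimal: {F}⁺ = {F}; {C}⁺ = {C} — none reach the full schema.
{D, H}⁺: DH→BCF adds B, C, F → {B, C, D, F, H}. Minimal: {H}⁺ = {H}; {D}⁺ = {D} — none reach the full schema.

{C, F}; {D, H}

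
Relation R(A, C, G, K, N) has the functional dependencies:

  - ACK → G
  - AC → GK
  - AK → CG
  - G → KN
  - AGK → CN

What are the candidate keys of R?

Attribute A never appears on the right-hand side of any dependency, so A must belong to every candidate key.
{A}⁺ = {A}, which is not all of the schema, so we must add further attributes.
{A, C}⁺: AC→GK adds G, K; G→KN adds N → {A, C, G, K, N}.
{A, G}⁺: G→KN adds K, N; AGK→CN adds C → {A, C, G, K, N}.
{A, K}⁺: AK→CG adds C, G; G→KN adds N → {A, C, G, K, N}.

(A, C), (A, G), (A, K)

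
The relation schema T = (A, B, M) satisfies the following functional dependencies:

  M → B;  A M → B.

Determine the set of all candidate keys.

Attributes A, M never appear on any right-hand side, so every candidate key must contain {A, M}.
{A, M}⁺ = {A, B, M}, which is all of the schema, so {A, M} is the only candidate key.

(A, M)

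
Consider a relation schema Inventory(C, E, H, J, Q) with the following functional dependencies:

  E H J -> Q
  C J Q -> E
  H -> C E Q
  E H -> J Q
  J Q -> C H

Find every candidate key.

{H}, {J, Q}

{H}⁺: H→CEQ adds C, E, Q; EH→JQ adds J → {C, E, H, J, Q}.
{J, Q}⁺: JQ→CH adds C, H; CJQ→E adds E → {C, E, H, J, Q}.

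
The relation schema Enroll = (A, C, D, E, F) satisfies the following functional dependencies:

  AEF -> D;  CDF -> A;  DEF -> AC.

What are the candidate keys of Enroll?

Attributes E, F never appear on any right-hand side, so every candidate key must contain {E, F}.
{E, F}⁺ = {E, F}, which is not all of the schema, so we must add further attributes.
{A, E, F}⁺: AEF→D adds D; DEF→AC adds C → {A, C, D, E, F}. Minimal: {E, F}⁺ = {E, F}; {A, F}⁺ = {A, F}; {A, E}⁺ = {A, E} — none reach the full schema.
{D, E, F}⁺: DEF→AC adds A, C → {A, C, D, E, F}. Minimal: {E, F}⁺ = {E, F}; {D, F}⁺ = {D, F}; {D, E}⁺ = {D, E} — none reach the full schema.
Any other superkey contains one of these as a subset, so there are no further candidate keys.

(A, E, F), (D, E, F)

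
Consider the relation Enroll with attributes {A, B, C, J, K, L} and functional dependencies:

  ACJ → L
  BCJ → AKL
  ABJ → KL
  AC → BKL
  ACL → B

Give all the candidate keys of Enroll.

(A, C, J), (B, C, J)

Attributes C, J never appear on any right-hand side, so every candidate key must contain {C, J}.
{C, J}⁺ = {C, J}, which is not all of the schema, so we must add further attributes.
{A, C, J}⁺: ACJ→L adds L; AC→BKL adds B, K → {A, B, C, J, K, L}. Minimal: {C, J}⁺ = {C, J}; {A, J}⁺ = {A, J}; {A, C}⁺ = {A, B, C, K, L} — none reach the full schema.
{B, C, J}⁺: BCJ→AKL adds A, K, L → {A, B, C, J, K, L}. Minimal: {C, J}⁺ = {C, J}; {B, J}⁺ = {B, J}; {B, C}⁺ = {B, C} — none reach the full schema.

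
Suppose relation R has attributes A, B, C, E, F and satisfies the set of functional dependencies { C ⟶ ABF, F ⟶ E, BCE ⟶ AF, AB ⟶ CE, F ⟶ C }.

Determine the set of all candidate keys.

C, F, AB

{C}⁺: C→ABF adds A, B, F; F→E adds E → {A, B, C, E, F}.
{F}⁺: F→E adds E; F→C adds C; C→ABF adds A, B → {A, B, C, E, F}.
{A, B}⁺: AB→CE adds C, E; C→ABF adds F → {A, B, C, E, F}.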